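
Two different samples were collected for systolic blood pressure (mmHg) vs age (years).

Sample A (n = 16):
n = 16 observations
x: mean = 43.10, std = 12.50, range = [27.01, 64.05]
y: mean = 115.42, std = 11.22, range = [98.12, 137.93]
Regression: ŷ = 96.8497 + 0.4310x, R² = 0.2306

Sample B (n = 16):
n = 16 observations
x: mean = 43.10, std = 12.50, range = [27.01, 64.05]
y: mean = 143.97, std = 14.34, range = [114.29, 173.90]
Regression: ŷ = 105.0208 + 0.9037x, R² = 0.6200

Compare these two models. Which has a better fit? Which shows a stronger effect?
Model B has the better fit (R² = 0.6200 vs 0.2306). Model B shows the stronger effect (|β₁| = 0.9037 vs 0.4310).

Model Comparison:

Fit — compare R²:
- Model A: R² = 0.2306 → 23.06% of variance in blood pressure explained
- Model B: R² = 0.6200 → 62.00% of variance in blood pressure explained
- 0.6200 > 0.2306 → Model B has the better fit

Effect size (slope magnitude):
- Model A: β₁ = 0.4310 → predicted blood pressure rises 0.4310 mmHg per additional year of age
- Model B: β₁ = 0.9037 → predicted blood pressure rises 0.9037 mmHg per additional year of age
- |0.4310| < |0.9037| → Model B shows the stronger marginal effect

Notes:
- A better fit (higher R²) doesn't necessarily mean a more important relationship.
- A steeper slope doesn't make a better model if the scatter around the line is large.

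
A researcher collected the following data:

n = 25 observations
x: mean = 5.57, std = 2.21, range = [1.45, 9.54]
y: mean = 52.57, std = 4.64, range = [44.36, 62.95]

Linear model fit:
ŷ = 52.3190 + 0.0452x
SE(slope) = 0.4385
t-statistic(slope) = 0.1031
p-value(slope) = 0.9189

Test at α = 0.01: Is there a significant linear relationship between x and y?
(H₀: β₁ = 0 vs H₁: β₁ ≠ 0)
p-value = 0.9189 ≥ α = 0.01, so we fail to reject H₀. The relationship is not significant.

Hypothesis test for the slope coefficient:

H₀: β₁ = 0 (no linear relationship)
H₁: β₁ ≠ 0 (linear relationship exists)

Test statistic: t = β̂₁ / SE(β̂₁) = 0.0452 / 0.4385 = 0.1031

With df = 23, the two-sided p-value for |t| = 0.1031 is 0.9189.

Decision rule: reject H₀ if p-value < α.
p-value = 0.9189 ≥ α = 0.01 → fail to reject H₀.

There is not sufficient evidence at the 1% significance level to conclude that a linear relationship exists between x and y.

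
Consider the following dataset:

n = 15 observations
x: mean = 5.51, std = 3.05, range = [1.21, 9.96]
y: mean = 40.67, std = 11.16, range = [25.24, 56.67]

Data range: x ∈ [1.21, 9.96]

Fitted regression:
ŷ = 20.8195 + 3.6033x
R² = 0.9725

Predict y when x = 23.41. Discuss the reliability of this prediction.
ŷ = 105.1728 (extrapolation — x = 23.41 lies outside [1.21, 9.96], so reliability is low).

Prediction calculation:
ŷ = 20.8195 + 3.6033 × 23.41
ŷ = 105.1728

Reliability:
- Data range: x ∈ [1.21, 9.96]
- Prediction point: x = 23.41 is 13.45 units above the observed range → this is EXTRAPOLATION, not interpolation

Why that matters here:
- The linear relationship may not hold outside the observed range
- Real relationships often flatten, saturate, or turn nonlinear at extremes

The R² = 0.9725 only validates the fit within [1.21, 9.96]; treat ŷ = 105.1728 with caution.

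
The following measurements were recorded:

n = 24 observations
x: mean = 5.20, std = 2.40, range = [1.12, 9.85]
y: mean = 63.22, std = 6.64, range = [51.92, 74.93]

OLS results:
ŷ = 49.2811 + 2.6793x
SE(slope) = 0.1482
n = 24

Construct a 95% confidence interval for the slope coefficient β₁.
The 95% CI for β₁ is (2.3719, 2.9867)

Confidence interval for the slope:

The 95% CI for β₁ is: β̂₁ ± t*(α/2, n-2) × SE(β̂₁)

Step 1: Find critical t-value
- Confidence level = 0.95
- Degrees of freedom = n - 2 = 24 - 2 = 22
- t*(α/2, 22) = 2.0739

Step 2: Calculate margin of error
Margin = 2.0739 × 0.1482 = 0.3074

Step 3: Construct interval
CI = 2.6793 ± 0.3074
CI = (2.3719, 2.9867)

Interpretation: We are 95% confident that the true slope β₁ lies between 2.3719 and 2.9867.
Both endpoints are positive, so the data support a genuinely positive slope at this confidence level.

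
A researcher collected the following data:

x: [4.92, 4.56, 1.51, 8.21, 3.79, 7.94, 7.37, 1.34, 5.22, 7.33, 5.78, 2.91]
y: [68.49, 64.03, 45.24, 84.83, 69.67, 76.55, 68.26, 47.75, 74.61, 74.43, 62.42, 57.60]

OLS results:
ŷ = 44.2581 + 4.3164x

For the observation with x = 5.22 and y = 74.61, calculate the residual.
Residual = 7.8203

The residual is the difference between the actual value and the predicted value:

Residual = y - ŷ

Step 1: Calculate predicted value
ŷ = 44.2581 + 4.3164 × 5.22
ŷ = 66.7897

Step 2: Calculate residual
Residual = 74.61 - 66.7897
Residual = 7.8203

Sign check: y > ŷ, so the point is above the line and the fit underestimates here.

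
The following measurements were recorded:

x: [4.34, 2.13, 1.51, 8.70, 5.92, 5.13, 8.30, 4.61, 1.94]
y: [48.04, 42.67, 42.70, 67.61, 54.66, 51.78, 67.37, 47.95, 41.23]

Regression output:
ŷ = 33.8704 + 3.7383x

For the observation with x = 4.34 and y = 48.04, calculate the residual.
Residual = -2.0546

The residual is the difference between the actual value and the predicted value:

Residual = y - ŷ

Step 1: Calculate predicted value
ŷ = 33.8704 + 3.7383 × 4.34
ŷ = 50.0946

Step 2: Calculate residual
Residual = 48.04 - 50.0946
Residual = -2.0546

Interpretation: the model overestimates the actual value by 2.0546 at this point (negative residual → observation lies below the fitted line).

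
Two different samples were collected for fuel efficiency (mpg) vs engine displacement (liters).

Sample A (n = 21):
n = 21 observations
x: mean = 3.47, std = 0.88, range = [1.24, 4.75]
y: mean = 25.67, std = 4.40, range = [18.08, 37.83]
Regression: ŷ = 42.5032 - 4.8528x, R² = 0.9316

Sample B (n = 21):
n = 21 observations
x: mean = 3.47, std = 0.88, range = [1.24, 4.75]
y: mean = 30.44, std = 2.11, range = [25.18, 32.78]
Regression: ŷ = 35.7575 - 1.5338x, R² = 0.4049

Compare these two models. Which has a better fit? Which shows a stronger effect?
Model A has the better fit (R² = 0.9316 vs 0.4049). Model A shows the stronger effect (|β₁| = 4.8528 vs 1.5338).

Model Comparison:

Fit — compare R²:
- Model A: R² = 0.9316 → 93.16% of variance in fuel efficiency explained
- Model B: R² = 0.4049 → 40.49% of variance in fuel efficiency explained
- 0.9316 > 0.4049 → Model A has the better fit

Effect size (slope magnitude):
- Model A: β₁ = -4.8528 → predicted fuel efficiency falls 4.8528 mpg per additional liter of engine displacement
- Model B: β₁ = -1.5338 → predicted fuel efficiency falls 1.5338 mpg per additional liter of engine displacement
- |-4.8528| > |-1.5338| → Model A shows the stronger marginal effect

Notes:
- R² measures how tightly points cluster around the line; β₁ measures how steep the line is — they answer different questions.
- A steeper slope doesn't make a better model if the scatter around the line is large.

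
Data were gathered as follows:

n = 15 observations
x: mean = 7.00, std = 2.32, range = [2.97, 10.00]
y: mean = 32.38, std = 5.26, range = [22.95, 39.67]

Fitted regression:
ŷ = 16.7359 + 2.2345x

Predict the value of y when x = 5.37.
ŷ = 28.7352

Plug x = 5.37 into the fitted line:

ŷ = 16.7359 + 2.2345 × 5.37
ŷ = 16.7359 + 11.9993
ŷ = 28.7352

This is the fitted mean response at that x — an individual observation would come with a wider prediction interval.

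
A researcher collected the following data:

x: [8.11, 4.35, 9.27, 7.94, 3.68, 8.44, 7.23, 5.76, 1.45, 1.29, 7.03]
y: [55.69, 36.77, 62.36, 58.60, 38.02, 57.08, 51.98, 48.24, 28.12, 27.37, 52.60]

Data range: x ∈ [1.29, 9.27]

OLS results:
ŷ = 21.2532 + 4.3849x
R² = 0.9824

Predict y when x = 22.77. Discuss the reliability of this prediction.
ŷ = 121.0974, but this is extrapolation (above the data range [1.29, 9.27]) and may be unreliable.

Prediction calculation:
ŷ = 21.2532 + 4.3849 × 22.77
ŷ = 121.0974

Reliability:
- Data range: x ∈ [1.29, 9.27]
- Prediction point: x = 22.77 is 13.50 units above the observed range → this is EXTRAPOLATION, not interpolation

Why that matters here:
- Real relationships often flatten, saturate, or turn nonlinear at extremes
- There are no observations near this x to validate the fitted line there

Report the number if required, but flag clearly that it is an extrapolation.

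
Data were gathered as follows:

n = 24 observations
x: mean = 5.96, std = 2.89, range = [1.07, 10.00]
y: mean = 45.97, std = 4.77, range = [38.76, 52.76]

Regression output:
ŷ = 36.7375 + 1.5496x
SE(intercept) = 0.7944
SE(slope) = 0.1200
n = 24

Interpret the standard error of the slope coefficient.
SE(β̂₁) = 0.1200 is the estimated standard deviation of the slope estimate across repeated samples; relative to β̂₁ = 1.5496 that is 7.7%, a precise estimate.

SE(β̂₁) = 0.1200 says: if we drew many samples of n = 24 from the same population and refit each time, the fitted slopes would scatter with a standard deviation of roughly 0.1200 around the true β₁.

Relative precision:
- SE / |β̂₁| = 0.1200 / 1.5496 = 7.7%
- Rule of thumb (under 20%: precise; 20% to under 50%: moderately precise; 50% or more: imprecise) → precise

Link to the t-test: t = β̂₁ / SE(β̂₁) = 1.5496 / 0.1200 = 12.9133, the statistic for H₀: β₁ = 0.

What drives SE(β̂₁): wider spread of x values → smaller SE; larger n (here n = 24) → smaller SE; more residual scatter → larger SE.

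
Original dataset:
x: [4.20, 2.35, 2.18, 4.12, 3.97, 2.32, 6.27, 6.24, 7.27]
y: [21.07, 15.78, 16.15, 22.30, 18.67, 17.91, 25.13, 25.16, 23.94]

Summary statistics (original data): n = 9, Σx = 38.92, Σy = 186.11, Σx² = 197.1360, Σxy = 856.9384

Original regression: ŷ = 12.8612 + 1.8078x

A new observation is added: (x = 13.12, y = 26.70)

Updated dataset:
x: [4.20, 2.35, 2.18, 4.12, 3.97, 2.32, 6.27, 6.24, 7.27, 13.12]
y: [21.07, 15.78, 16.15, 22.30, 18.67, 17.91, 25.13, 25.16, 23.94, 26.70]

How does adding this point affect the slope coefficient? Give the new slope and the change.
New slope β₁ = 1.0135 versus 1.8078 before: a change of -0.7943 (-43.9%).

The new point has HIGH LEVERAGE: x = 13.12 is far from the original mean x̄ = 38.92/9 ≈ 4.32 (original range [2.18, 7.27]).

Step 1: Update the sums with the new point (n goes from 9 to 10)
Σx  = 38.92 + 13.12 = 52.04
Σy  = 186.11 + 26.70 = 212.81
Σx² = 197.1360 + 13.12² = 197.1360 + 172.1344 = 369.2704
Σxy = 856.9384 + 13.12×26.70 = 856.9384 + 350.3040 = 1207.2424

Step 2: Recompute the slope with b₁ = (nΣxy − ΣxΣy) / (nΣx² − (Σx)²)
Numerator   = 10×1207.2424 − 52.04×212.81 = 12072.4240 − 11074.6324 = 997.7916
Denominator = 10×369.2704 − 52.04² = 3692.7040 − 2708.1616 = 984.5424
b₁(new) = 997.7916 / 984.5424 = 1.0135

(Same formula on the original sums: (9×856.9384 − 38.92×186.11) / (9×197.1360 − 38.92²) = 469.0444 / 259.4576 = 1.8078, matching the given fit.)

Step 3: Change in slope
Δβ₁ = 1.0135 − 1.8078 = -0.7943
Relative change = -0.7943 / 1.8078 × 100% = -43.9%
→ the slope decreases when the point is added.

Because the point sits below the extension of the original line at a high-leverage x, it tilts the fit down.
In practice: examine leverage (hᵢ) and Cook's distance rather than deleting it automatically.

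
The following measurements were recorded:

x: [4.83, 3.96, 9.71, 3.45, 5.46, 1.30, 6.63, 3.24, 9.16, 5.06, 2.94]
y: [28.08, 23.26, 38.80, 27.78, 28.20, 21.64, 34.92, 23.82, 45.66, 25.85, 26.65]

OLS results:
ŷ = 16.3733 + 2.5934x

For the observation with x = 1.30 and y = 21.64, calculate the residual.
Residual = 1.8953

The residual is the difference between the actual value and the predicted value:

Residual = y - ŷ

Step 1: Calculate predicted value
ŷ = 16.3733 + 2.5934 × 1.30
ŷ = 19.7447

Step 2: Calculate residual
Residual = 21.64 - 19.7447
Residual = 1.8953

Interpretation: the model underestimates the actual value by 1.8953 at this point (positive residual → observation lies above the fitted line).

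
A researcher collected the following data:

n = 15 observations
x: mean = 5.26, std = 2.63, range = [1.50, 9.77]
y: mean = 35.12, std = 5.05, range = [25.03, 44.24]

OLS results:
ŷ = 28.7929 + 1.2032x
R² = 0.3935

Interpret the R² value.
The model explains 39.35% of the variance in y (R² = 0.3935), leaving 60.65% unexplained; the fit is moderate.

R² = 1 − SS_res/SS_tot compares the residual scatter to the total scatter of y about its mean.

Here R² = 0.3935:
- Explained: 39.35% of the variation in y
- Unexplained (residual): 100% − 39.35% = 60.65%
- Rule of thumb (below 0.3 weak; 0.3 to below 0.7 moderate; 0.7 and above strong) → moderate

Note: R² says nothing about causation, and a high R² does not by itself mean the linear form is appropriate — check the residuals.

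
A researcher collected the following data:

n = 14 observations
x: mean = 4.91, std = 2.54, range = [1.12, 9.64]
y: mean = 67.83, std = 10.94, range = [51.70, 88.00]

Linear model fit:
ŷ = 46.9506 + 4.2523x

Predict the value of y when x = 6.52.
ŷ = 74.6756

x = 6.52 lies inside the observed range [1.12, 9.64], so the fitted equation applies directly:

ŷ = 46.9506 + 4.2523 × 6.52
ŷ = 46.9506 + 27.7250
ŷ = 74.6756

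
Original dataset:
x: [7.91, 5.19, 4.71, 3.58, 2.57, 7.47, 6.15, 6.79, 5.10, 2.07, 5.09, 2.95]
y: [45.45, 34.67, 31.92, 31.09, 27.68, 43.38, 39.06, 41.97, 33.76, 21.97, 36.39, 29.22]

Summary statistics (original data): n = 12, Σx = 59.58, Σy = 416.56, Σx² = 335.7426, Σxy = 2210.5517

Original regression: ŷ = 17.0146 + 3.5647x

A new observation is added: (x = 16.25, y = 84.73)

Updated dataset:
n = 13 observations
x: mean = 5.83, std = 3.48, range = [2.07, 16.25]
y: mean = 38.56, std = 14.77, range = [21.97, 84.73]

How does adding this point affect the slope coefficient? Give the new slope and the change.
The slope changes from 3.5647 to 4.2122 (change of +0.6475, or +18.2%).

x = 16.25 lies well outside the original x-range [2.07, 7.91] (x̄ ≈ 4.97), so this observation has high leverage and can move the slope substantially.

Step 1: Update the sums with the new point (n goes from 12 to 13)
Σx  = 59.58 + 16.25 = 75.83
Σy  = 416.56 + 84.73 = 501.29
Σx² = 335.7426 + 16.25² = 335.7426 + 264.0625 = 599.8051
Σxy = 2210.5517 + 16.25×84.73 = 2210.5517 + 1376.8625 = 3587.4142

Step 2: Recompute the slope with b₁ = (nΣxy − ΣxΣy) / (nΣx² − (Σx)²)
Numerator   = 13×3587.4142 − 75.83×501.29 = 46636.3846 − 38012.8207 = 8623.5639
Denominator = 13×599.8051 − 75.83² = 7797.4663 − 5750.1889 = 2047.2774
b₁(new) = 8623.5639 / 2047.2774 = 4.2122

(Same formula on the original sums: (12×2210.5517 − 59.58×416.56) / (12×335.7426 − 59.58²) = 1707.9756 / 479.1348 = 3.5647, matching the given fit.)

Step 3: Change in slope
Δβ₁ = 4.2122 − 3.5647 = +0.6475
Relative change = +0.6475 / 3.5647 × 100% = +18.2%
→ the slope increases when the point is added.

Because the point sits above the extension of the original line at a high-leverage x, it tilts the fit up.
In practice: check such a point for data-entry or measurement error; investigate whether it comes from the same population as the rest of the sample.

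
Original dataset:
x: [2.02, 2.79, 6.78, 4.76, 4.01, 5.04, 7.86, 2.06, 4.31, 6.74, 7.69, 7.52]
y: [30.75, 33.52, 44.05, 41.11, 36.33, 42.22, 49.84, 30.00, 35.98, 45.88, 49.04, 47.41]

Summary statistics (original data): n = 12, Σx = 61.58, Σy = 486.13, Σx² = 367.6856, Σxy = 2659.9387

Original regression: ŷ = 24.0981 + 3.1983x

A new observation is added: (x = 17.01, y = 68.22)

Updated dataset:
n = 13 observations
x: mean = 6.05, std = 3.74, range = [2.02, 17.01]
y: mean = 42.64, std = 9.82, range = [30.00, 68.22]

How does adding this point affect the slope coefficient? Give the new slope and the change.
Adding the point moves β₁ from 3.1983 to 2.5786, i.e. it decreases by 0.6197 (-19.4%).

The new point has HIGH LEVERAGE: x = 17.01 is far from the original mean x̄ = 61.58/12 ≈ 5.13 (original range [2.02, 7.86]).

Step 1: Update the sums with the new point (n goes from 12 to 13)
Σx  = 61.58 + 17.01 = 78.59
Σy  = 486.13 + 68.22 = 554.35
Σx² = 367.6856 + 17.01² = 367.6856 + 289.3401 = 657.0257
Σxy = 2659.9387 + 17.01×68.22 = 2659.9387 + 1160.4222 = 3820.3609

Step 2: Recompute the slope with b₁ = (nΣxy − ΣxΣy) / (nΣx² − (Σx)²)
Numerator   = 13×3820.3609 − 78.59×554.35 = 49664.6917 − 43566.3665 = 6098.3252
Denominator = 13×657.0257 − 78.59² = 8541.3341 − 6176.3881 = 2364.9460
b₁(new) = 6098.3252 / 2364.9460 = 2.5786

(Same formula on the original sums: (12×2659.9387 − 61.58×486.13) / (12×367.6856 − 61.58²) = 1983.3790 / 620.1308 = 3.1983, matching the given fit.)

Step 3: Change in slope
Δβ₁ = 2.5786 − 3.1983 = -0.6197
Relative change = -0.6197 / 3.1983 × 100% = -19.4%
→ the slope decreases when the point is added.

Because the point sits below the extension of the original line at a high-leverage x, it tilts the fit down.
In practice: check such a point for data-entry or measurement error; examine leverage (hᵢ) and Cook's distance rather than deleting it automatically.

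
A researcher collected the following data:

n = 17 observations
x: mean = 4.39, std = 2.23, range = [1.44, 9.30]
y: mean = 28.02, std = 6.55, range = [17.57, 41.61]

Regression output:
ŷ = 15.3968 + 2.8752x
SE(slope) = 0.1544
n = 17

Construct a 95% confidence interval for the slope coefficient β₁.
The 95% CI for β₁ is (2.5461, 3.2043)

Confidence interval for the slope:

The 95% CI for β₁ is: β̂₁ ± t*(α/2, n-2) × SE(β̂₁)

Step 1: Find critical t-value
- Confidence level = 0.95
- Degrees of freedom = n - 2 = 17 - 2 = 15
- t*(α/2, 15) = 2.1314

Step 2: Calculate margin of error
Margin = 2.1314 × 0.1544 = 0.3291

Step 3: Construct interval
CI = 2.8752 ± 0.3291
CI = (2.5461, 3.2043)

Interpretation: We are 95% confident that the true slope β₁ lies between 2.5461 and 3.2043.
The interval does not include 0, suggesting a significant linear relationship.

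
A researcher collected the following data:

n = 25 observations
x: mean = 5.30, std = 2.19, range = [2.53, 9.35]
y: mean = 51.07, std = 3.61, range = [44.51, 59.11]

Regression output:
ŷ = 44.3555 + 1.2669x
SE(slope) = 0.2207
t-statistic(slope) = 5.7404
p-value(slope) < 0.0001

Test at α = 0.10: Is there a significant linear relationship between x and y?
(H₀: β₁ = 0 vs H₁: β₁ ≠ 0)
p-value < 0.0001 < α = 0.10, so we reject H₀. The relationship is significant.

Hypothesis test for the slope coefficient:

H₀: β₁ = 0 (no linear relationship)
H₁: β₁ ≠ 0 (linear relationship exists)

Test statistic: t = β̂₁ / SE(β̂₁) = 1.2669 / 0.2207 = 5.7404

With df = 23, the two-sided p-value for |t| = 5.7404 is <0.0001.

Decision rule: reject H₀ if p-value < α.
p-value < 0.0001 < α = 0.10 → reject H₀.

There is sufficient evidence at the 10% significance level to conclude that a linear relationship exists between x and y.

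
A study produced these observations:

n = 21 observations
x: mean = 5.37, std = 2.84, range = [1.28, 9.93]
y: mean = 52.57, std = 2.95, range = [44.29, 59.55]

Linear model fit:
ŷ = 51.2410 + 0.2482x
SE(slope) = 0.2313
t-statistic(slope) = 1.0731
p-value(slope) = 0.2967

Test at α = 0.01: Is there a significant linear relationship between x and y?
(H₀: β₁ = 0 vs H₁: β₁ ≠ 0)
Since p-value = 0.2967 ≥ α = 0.01, fail to reject H₀ — the slope is not significantly different from 0.

Hypothesis test for the slope coefficient:

H₀: β₁ = 0 (no linear relationship)
H₁: β₁ ≠ 0 (linear relationship exists)

Test statistic: t = β̂₁ / SE(β̂₁) = 0.2482 / 0.2313 = 1.0731

The p-value (0.2967) is the probability, under H₀, of a t-statistic at least as extreme as |t| = 1.0731 (two-sided, df = n − 2 = 19).

Decision rule: reject H₀ if p-value < α.
p-value = 0.2967 ≥ α = 0.01 → fail to reject H₀.

At α = 0.01 the data do not provide convincing evidence of a nonzero slope.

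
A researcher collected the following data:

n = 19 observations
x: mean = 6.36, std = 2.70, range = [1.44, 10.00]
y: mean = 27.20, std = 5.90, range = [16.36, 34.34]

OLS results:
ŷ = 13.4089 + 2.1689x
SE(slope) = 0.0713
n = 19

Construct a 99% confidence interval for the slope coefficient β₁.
The 99% CI for β₁ is (1.9623, 2.3755)

Confidence interval for the slope:

The 99% CI for β₁ is: β̂₁ ± t*(α/2, n-2) × SE(β̂₁)

Step 1: Find critical t-value
- Confidence level = 0.99
- Degrees of freedom = n - 2 = 19 - 2 = 17
- t*(α/2, 17) = 2.8982

Step 2: Calculate margin of error
Margin = 2.8982 × 0.0713 = 0.2066

Step 3: Construct interval
CI = 2.1689 ± 0.2066
CI = (1.9623, 2.3755)

Interpretation: each one-unit increase in x is associated with a change in mean y of between 1.9623 and 2.3755, with 99% confidence.
The interval does not include 0, suggesting a significant linear relationship.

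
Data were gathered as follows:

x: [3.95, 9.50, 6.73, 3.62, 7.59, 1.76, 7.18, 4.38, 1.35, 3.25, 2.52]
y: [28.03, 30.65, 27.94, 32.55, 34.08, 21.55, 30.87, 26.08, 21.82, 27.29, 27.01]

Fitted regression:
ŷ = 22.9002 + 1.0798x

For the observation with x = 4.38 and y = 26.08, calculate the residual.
Residual = -1.5497

The residual is the difference between the actual value and the predicted value:

Residual = y - ŷ

Step 1: Calculate predicted value
ŷ = 22.9002 + 1.0798 × 4.38
ŷ = 27.6297

Step 2: Calculate residual
Residual = 26.08 - 27.6297
Residual = -1.5497

Interpretation: the model overestimates the actual value by 1.5497 at this point (negative residual → observation lies below the fitted line).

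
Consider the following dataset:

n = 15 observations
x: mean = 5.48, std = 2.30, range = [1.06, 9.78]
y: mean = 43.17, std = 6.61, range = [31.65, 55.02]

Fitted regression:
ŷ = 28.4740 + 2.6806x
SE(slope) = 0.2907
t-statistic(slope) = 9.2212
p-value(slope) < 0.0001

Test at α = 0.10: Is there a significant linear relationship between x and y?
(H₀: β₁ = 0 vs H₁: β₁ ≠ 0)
Reject H₀: p-value < 0.0001 < α = 0.10. The linear relationship is significant at the 10% level.

Hypothesis test for the slope coefficient:

H₀: β₁ = 0 (no linear relationship)
H₁: β₁ ≠ 0 (linear relationship exists)

Test statistic: t = β̂₁ / SE(β̂₁) = 2.6806 / 0.2907 = 9.2212

p < 0.0001: how often a slope estimate this far from 0 (in SE units) would arise by chance if β₁ were truly 0.

Decision rule: reject H₀ if p-value < α.
p-value < 0.0001 < α = 0.10 → reject H₀.

Conclusion: the linear association between x and y is significant at the 10% level.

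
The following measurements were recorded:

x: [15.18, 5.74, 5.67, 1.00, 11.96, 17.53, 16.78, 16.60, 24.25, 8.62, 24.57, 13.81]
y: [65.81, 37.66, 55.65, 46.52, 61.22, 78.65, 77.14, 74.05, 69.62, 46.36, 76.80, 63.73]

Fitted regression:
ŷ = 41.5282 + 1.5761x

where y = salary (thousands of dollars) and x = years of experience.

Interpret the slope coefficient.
For each additional year of experience, predicted salary increases by approximately 1.5761 thousand dollars.

The slope coefficient β₁ = 1.5761 represents the marginal effect of experience on salary.

Interpretation:
- Experience up by 1 year → predicted salary increases by 1.5761 thousand dollars
- The effect is assumed constant over the observed range of x (linearity)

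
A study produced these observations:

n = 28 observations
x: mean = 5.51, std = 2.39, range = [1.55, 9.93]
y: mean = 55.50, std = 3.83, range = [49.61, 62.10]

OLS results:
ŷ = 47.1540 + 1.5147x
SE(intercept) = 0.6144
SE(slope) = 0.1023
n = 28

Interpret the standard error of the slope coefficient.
SE(slope) = 0.1023 measures the uncertainty in the estimated slope. The coefficient is estimated precisely (SE/|β̂₁| = 6.8%).

SE(β̂₁) = s / √Sxx, where s is the residual standard deviation and Sxx = Σ(x − x̄)². It is the yardstick for how far β̂₁ = 1.5147 could plausibly be from the true slope.

Relative precision:
- SE / |β̂₁| = 0.1023 / 1.5147 = 6.8%
- Rule of thumb (under 20%: precise; 20% to under 50%: moderately precise; 50% or more: imprecise) → precise

Rough 95% range (±2 SE): 1.5147 ± 0.2046 → (1.3101, 1.7193).

What drives SE(β̂₁): wider spread of x values → smaller SE.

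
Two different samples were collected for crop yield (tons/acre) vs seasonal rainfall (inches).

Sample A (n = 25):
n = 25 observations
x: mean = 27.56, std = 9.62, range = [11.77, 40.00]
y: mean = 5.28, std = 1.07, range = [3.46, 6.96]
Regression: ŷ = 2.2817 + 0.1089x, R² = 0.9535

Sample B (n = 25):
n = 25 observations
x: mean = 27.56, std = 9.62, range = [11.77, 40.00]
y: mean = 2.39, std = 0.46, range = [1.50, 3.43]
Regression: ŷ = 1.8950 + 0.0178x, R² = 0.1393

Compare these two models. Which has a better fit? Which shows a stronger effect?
Model A has the better fit (R² = 0.9535 vs 0.1393). Model A shows the stronger effect (|β₁| = 0.1089 vs 0.0178).

Model Comparison:

Goodness of fit (R²):
- Model A: R² = 0.9535 → 95.35% of variance in crop yield explained
- Model B: R² = 0.1393 → 13.93% of variance in crop yield explained
- 0.9535 > 0.1393 → Model A has the better fit

Effect size (slope magnitude):
- Model A: β₁ = 0.1089 → predicted crop yield rises 0.1089 tons/acre per additional inch of rainfall
- Model B: β₁ = 0.0178 → predicted crop yield rises 0.0178 tons/acre per additional inch of rainfall
- |0.1089| > |0.0178| → Model A shows the stronger marginal effect

Notes:
- R² measures how tightly points cluster around the line; β₁ measures how steep the line is — they answer different questions.
- The two samples could reflect different populations, time periods, or measurement quality.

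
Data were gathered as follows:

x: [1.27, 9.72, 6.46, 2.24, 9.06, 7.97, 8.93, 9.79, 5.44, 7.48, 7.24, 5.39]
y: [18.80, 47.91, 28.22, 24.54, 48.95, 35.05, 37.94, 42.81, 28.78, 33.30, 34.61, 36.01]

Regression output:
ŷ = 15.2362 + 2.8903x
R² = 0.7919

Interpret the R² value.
R² = 0.7919 means 79.19% of the variation in y is explained by the linear relationship with x. This indicates a strong fit.

R² = 1 − SS_res/SS_tot compares the residual scatter to the total scatter of y about its mean.

Here R² = 0.7919:
- Explained: 79.19% of the variation in y
- Unexplained (residual): 100% − 79.19% = 20.81%
- Rule of thumb (below 0.3 weak; 0.3 to below 0.7 moderate; 0.7 and above strong) → strong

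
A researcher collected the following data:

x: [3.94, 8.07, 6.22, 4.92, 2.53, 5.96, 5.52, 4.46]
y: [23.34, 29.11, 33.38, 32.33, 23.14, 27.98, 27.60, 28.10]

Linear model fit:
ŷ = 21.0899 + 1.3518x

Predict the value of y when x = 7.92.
ŷ = 31.7962

Plug x = 7.92 into the fitted line:

ŷ = 21.0899 + 1.3518 × 7.92
ŷ = 21.0899 + 10.7063
ŷ = 31.7962

This is the fitted mean response at that x — an individual observation would come with a wider prediction interval.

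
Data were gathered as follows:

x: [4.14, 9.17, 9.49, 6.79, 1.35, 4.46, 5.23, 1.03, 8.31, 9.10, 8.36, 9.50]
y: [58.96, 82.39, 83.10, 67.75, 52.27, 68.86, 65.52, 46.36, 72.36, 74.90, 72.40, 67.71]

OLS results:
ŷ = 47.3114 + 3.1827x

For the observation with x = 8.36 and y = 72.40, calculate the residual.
Residual = -1.5188

The residual is the difference between the actual value and the predicted value:

Residual = y - ŷ

Step 1: Calculate predicted value
ŷ = 47.3114 + 3.1827 × 8.36
ŷ = 73.9188

Step 2: Calculate residual
Residual = 72.40 - 73.9188
Residual = -1.5188

The residual is negative, so the observed y = 72.40 sits below the regression line (the line overestimates it by 1.5188).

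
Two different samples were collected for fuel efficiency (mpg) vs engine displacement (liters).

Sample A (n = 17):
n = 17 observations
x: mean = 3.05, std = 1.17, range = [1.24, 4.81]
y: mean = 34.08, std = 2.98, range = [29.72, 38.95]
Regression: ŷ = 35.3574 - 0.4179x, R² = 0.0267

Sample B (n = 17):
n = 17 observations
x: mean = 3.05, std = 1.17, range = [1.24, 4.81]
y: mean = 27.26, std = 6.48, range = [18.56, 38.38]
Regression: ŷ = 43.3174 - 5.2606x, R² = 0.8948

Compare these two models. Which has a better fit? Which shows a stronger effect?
Model B has the better fit (R² = 0.8948 vs 0.0267). Model B shows the stronger effect (|β₁| = 5.2606 vs 0.4179).

Model Comparison:

Which explains more variance? (R²)
- Model A: R² = 0.0267 → 2.67% of variance in fuel efficiency explained
- Model B: R² = 0.8948 → 89.48% of variance in fuel efficiency explained
- 0.8948 > 0.0267 → Model B has the better fit

Effect size (slope magnitude):
- Model A: β₁ = -0.4179 → predicted fuel efficiency falls 0.4179 mpg per additional liter of engine displacement
- Model B: β₁ = -5.2606 → predicted fuel efficiency falls 5.2606 mpg per additional liter of engine displacement
- |-0.4179| < |-5.2606| → Model B shows the stronger marginal effect

Notes:
- The two samples could reflect different populations, time periods, or measurement quality.
- A steeper slope doesn't make a better model if the scatter around the line is large.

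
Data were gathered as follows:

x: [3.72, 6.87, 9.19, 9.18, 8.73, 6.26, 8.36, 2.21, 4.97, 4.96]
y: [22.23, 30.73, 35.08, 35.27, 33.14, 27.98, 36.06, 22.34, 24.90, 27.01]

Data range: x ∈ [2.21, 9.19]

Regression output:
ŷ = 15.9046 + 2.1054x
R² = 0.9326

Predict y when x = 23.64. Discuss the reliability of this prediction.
ŷ = 65.6763, but this is extrapolation (above the data range [2.21, 9.19]) and may be unreliable.

Prediction calculation:
ŷ = 15.9046 + 2.1054 × 23.64
ŷ = 65.6763

Reliability:
- Data range: x ∈ [2.21, 9.19]
- Prediction point: x = 23.64 is 14.45 units above the observed range → this is EXTRAPOLATION, not interpolation

Why that matters here:
- R² describes fit only over the sampled x values; it says nothing about behaviour beyond them
- There are no observations near this x to validate the fitted line there

A defensible statement: 'if the linear trend continued to x = 23.64, y would be about 65.6763' — the premise is untested.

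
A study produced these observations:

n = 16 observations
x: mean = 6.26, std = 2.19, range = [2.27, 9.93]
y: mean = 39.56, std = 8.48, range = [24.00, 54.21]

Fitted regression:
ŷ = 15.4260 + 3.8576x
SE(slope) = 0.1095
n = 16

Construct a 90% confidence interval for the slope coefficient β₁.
The 90% CI for β₁ is (3.6647, 4.0505)

Confidence interval for the slope:

The 90% CI for β₁ is: β̂₁ ± t*(α/2, n-2) × SE(β̂₁)

Step 1: Find critical t-value
- Confidence level = 0.9
- Degrees of freedom = n - 2 = 16 - 2 = 14
- t*(α/2, 14) = 1.7613

Step 2: Calculate margin of error
Margin = 1.7613 × 0.1095 = 0.1929

Step 3: Construct interval
CI = 3.8576 ± 0.1929
CI = (3.6647, 4.0505)

Interpretation: We are 90% confident that the true slope β₁ lies between 3.6647 and 4.0505.
The interval does not include 0, suggesting a significant linear relationship.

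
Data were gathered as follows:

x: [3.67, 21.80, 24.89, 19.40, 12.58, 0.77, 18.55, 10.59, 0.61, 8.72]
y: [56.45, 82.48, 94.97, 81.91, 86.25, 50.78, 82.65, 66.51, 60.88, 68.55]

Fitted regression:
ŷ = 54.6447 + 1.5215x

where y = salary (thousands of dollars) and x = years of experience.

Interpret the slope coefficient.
On average, salary is about 1.5215 thousand dollars higher for every extra year of experience.

The slope coefficient β₁ = 1.5215 represents the marginal effect of experience on salary.

Interpretation:
- Experience up by 1 year → predicted salary increases by 1.5215 thousand dollars
- This is a linear approximation: the same per-unit change is assumed across the whole observed x range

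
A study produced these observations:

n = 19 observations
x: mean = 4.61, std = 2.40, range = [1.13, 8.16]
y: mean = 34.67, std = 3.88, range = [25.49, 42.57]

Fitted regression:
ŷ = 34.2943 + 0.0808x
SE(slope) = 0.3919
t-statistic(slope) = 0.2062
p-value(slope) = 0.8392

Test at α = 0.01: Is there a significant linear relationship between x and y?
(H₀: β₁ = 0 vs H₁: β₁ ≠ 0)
Fail to reject H₀: p-value = 0.8392 ≥ α = 0.01. The linear relationship is not significant at the 1% level.

Hypothesis test for the slope coefficient:

H₀: β₁ = 0 (no linear relationship)
H₁: β₁ ≠ 0 (linear relationship exists)

Test statistic: t = β̂₁ / SE(β̂₁) = 0.0808 / 0.3919 = 0.2062

The p-value (0.8392) is the probability, under H₀, of a t-statistic at least as extreme as |t| = 0.2062 (two-sided, df = n − 2 = 17).

Decision rule: reject H₀ if p-value < α.
p-value = 0.8392 ≥ α = 0.01 → fail to reject H₀.

Conclusion: the linear association between x and y is not significant at the 1% level.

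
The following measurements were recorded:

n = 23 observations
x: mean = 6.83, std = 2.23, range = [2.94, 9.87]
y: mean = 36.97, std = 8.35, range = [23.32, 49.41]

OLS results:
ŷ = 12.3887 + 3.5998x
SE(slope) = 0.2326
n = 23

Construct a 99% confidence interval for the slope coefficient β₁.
The 99% CI for β₁ is (2.9412, 4.2584)

Confidence interval for the slope:

The 99% CI for β₁ is: β̂₁ ± t*(α/2, n-2) × SE(β̂₁)

Step 1: Find critical t-value
- Confidence level = 0.99
- Degrees of freedom = n - 2 = 23 - 2 = 21
- t*(α/2, 21) = 2.8314

Step 2: Calculate margin of error
Margin = 2.8314 × 0.2326 = 0.6586

Step 3: Construct interval
CI = 3.5998 ± 0.6586
CI = (2.9412, 4.2584)

Interpretation: intervals built this way capture the true β₁ in 99% of repeated samples; here the plausible range for the per-unit effect of x on y is 2.9412 to 4.2584.
Since 0 is outside the interval, a two-sided test at α = 0.01 would reject H₀: β₁ = 0.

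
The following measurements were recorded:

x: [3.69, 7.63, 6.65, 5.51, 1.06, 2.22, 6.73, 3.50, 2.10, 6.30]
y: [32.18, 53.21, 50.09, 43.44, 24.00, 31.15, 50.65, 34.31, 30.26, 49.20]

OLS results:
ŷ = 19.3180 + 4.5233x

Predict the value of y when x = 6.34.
ŷ = 47.9957

To predict y for x = 6.34, substitute into the regression equation:

ŷ = 19.3180 + 4.5233 × 6.34
ŷ = 19.3180 + 28.6777
ŷ = 47.9957

This is a point prediction; actual observations scatter around it by roughly the residual standard deviation.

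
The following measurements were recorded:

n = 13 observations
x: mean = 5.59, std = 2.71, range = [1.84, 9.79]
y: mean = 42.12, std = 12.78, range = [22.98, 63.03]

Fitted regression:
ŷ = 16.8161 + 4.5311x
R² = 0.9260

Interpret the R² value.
The model explains 92.60% of the variance in y (R² = 0.9260), leaving 7.40% unexplained; the fit is strong.

R² (coefficient of determination) measures the proportion of variance in y explained by the regression model.

Here R² = 0.9260:
- Explained: 92.60% of the variation in y
- Unexplained (residual): 100% − 92.60% = 7.40%
- Rule of thumb (below 0.3 weak; 0.3 to below 0.7 moderate; 0.7 and above strong) → strong

Note: R² never decreases when predictors are added, so it should not be used alone to compare models of different size.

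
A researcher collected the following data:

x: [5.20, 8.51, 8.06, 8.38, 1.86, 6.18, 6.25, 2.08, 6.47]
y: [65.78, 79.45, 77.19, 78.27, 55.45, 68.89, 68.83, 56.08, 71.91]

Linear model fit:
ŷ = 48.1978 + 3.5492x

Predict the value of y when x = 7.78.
ŷ = 75.8106

Plug x = 7.78 into the fitted line:

ŷ = 48.1978 + 3.5492 × 7.78
ŷ = 48.1978 + 27.6128
ŷ = 75.8106

This is a point prediction; actual observations scatter around it by roughly the residual standard deviation.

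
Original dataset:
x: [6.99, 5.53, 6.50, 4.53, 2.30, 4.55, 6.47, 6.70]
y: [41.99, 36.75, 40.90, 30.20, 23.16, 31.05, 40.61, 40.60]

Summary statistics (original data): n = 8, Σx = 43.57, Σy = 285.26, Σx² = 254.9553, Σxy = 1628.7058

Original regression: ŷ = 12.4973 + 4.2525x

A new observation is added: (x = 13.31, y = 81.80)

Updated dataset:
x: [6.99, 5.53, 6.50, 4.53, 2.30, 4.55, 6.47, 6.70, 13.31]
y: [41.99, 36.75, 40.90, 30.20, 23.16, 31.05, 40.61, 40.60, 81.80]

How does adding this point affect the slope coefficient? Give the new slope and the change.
Adding the point moves β₁ from 4.2525 to 5.4750, i.e. it increases by 1.2225 (+28.7%).

The new point has HIGH LEVERAGE: x = 13.31 is far from the original mean x̄ = 43.57/8 ≈ 5.45 (original range [2.30, 6.99]).

Step 1: Update the sums with the new point (n goes from 8 to 9)
Σx  = 43.57 + 13.31 = 56.88
Σy  = 285.26 + 81.80 = 367.06
Σx² = 254.9553 + 13.31² = 254.9553 + 177.1561 = 432.1114
Σxy = 1628.7058 + 13.31×81.80 = 1628.7058 + 1088.7580 = 2717.4638

Step 2: Recompute the slope with b₁ = (nΣxy − ΣxΣy) / (nΣx² − (Σx)²)
Numerator   = 9×2717.4638 − 56.88×367.06 = 24457.1742 − 20878.3728 = 3578.8014
Denominator = 9×432.1114 − 56.88² = 3889.0026 − 3235.3344 = 653.6682
b₁(new) = 3578.8014 / 653.6682 = 5.4750

(Same formula on the original sums: (8×1628.7058 − 43.57×285.26) / (8×254.9553 − 43.57²) = 600.8682 / 141.2975 = 4.2525, matching the given fit.)

Step 3: Change in slope
Δβ₁ = 5.4750 − 4.2525 = +1.2225
Relative change = +1.2225 / 4.2525 × 100% = +28.7%
→ the slope increases when the point is added.

Because the point sits above the extension of the original line at a high-leverage x, it tilts the fit up.
In practice: check such a point for data-entry or measurement error; refit with and without it and report both if conclusions differ.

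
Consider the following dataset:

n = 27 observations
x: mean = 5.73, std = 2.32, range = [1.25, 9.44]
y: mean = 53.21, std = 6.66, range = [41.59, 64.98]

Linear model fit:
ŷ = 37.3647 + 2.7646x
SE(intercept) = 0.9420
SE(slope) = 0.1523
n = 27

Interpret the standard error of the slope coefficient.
SE(β̂₁) = 0.1523 is the estimated standard deviation of the slope estimate across repeated samples; relative to β̂₁ = 2.7646 that is 5.5%, a precise estimate.

SE(β̂₁) = 0.1523 says: if we drew many samples of n = 27 from the same population and refit each time, the fitted slopes would scatter with a standard deviation of roughly 0.1523 around the true β₁.

Relative precision:
- SE / |β̂₁| = 0.1523 / 2.7646 = 5.5%
- Rule of thumb (under 20%: precise; 20% to under 50%: moderately precise; 50% or more: imprecise) → precise

Link to interval estimation: a confidence interval for β₁ is β̂₁ ± t* × 0.1523, so SE sets the half-width per unit of t*.

What drives SE(β̂₁): wider spread of x values → smaller SE; larger n (here n = 27) → smaller SE; more residual scatter → larger SE.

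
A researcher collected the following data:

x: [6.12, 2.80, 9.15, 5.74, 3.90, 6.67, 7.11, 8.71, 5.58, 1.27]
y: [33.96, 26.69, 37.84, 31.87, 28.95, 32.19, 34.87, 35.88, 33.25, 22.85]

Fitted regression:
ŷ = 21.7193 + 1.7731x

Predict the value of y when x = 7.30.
ŷ = 34.6629

Plug x = 7.30 into the fitted line:

ŷ = 21.7193 + 1.7731 × 7.30
ŷ = 21.7193 + 12.9436
ŷ = 34.6629

This is a point prediction; actual observations scatter around it by roughly the residual standard deviation.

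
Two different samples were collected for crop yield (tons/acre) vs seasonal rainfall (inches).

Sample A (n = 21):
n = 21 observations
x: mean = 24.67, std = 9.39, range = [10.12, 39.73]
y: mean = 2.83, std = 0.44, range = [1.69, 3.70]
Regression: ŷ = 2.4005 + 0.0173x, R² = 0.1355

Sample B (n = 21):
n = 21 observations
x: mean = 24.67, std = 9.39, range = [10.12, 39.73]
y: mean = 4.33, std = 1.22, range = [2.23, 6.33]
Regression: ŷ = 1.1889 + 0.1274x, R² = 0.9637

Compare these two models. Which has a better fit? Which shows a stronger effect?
Model B has the better fit (R² = 0.9637 vs 0.1355). Model B shows the stronger effect (|β₁| = 0.1274 vs 0.0173).

Model Comparison:

Goodness of fit (R²):
- Model A: R² = 0.1355 → 13.55% of variance in crop yield explained
- Model B: R² = 0.9637 → 96.37% of variance in crop yield explained
- 0.9637 > 0.1355 → Model B has the better fit

Effect size (slope magnitude):
- Model A: β₁ = 0.0173 → predicted crop yield rises 0.0173 tons/acre per additional inch of rainfall
- Model B: β₁ = 0.1274 → predicted crop yield rises 0.1274 tons/acre per additional inch of rainfall
- |0.0173| < |0.1274| → Model B shows the stronger marginal effect

Notes:
- R² measures how tightly points cluster around the line; β₁ measures how steep the line is — they answer different questions.
- A steeper slope doesn't make a better model if the scatter around the line is large.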